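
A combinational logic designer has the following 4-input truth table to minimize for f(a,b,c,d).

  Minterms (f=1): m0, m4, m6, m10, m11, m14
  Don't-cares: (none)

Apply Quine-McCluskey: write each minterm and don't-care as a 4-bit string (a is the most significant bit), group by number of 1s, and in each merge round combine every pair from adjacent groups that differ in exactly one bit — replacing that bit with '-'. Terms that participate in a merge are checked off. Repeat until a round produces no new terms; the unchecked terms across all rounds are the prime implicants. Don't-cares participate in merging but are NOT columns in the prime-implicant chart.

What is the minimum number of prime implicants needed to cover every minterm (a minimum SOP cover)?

3

[col 0] 0000*, 0100*, 0110*, 1010*, 1011*, 1110*
[col 1] -110, 0-00, 01-0, 1-10, 101-
Prime implicants: -110, 0-00, 01-0, 1-10, 101-
PI chart (minterm → PIs covering it):
  0 | 0-00  (sole → essential)
  4 | 0-00,01-0
  6 | -110,01-0
  10 | 1-10,101-
  11 | 101-  (sole → essential)
  14 | -110,1-10
Essential prime implicants: 0-00, 101-
Petrick residual → -110
Minimum SOP uses 3 PIs: bcd' + a'c'd' + ab'c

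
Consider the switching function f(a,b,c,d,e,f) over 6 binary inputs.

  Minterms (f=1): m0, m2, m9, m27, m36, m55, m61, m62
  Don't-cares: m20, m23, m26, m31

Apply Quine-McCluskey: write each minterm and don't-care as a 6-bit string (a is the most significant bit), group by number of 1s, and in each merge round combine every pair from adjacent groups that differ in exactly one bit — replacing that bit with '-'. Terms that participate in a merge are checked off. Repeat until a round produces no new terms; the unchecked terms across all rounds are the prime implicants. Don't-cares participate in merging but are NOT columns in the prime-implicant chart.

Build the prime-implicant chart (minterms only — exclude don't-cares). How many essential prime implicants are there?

6

[col 0] 000000*, 000010*, 001001, 010100, 010111*, 011010*, 011011*, 011111*, 100100, 110111*, 111101, 111110
[col 1] -10111, 0000-0, 01-111, 011-11, 01101-
Prime implicants: -10111, 0000-0, 001001, 01-111, 010100, 011-11, 01101-, 100100, 111101, 111110
PI chart (minterm → PIs covering it):
  0 | 0000-0  (sole → essential)
  2 | 0000-0  (sole → essential)
  9 | 001001  (sole → essential)
  27 | 011-11,01101-
  36 | 100100  (sole → essential)
  55 | -10111  (sole → essential)
  61 | 111101  (sole → essential)
  62 | 111110  (sole → essential)
Essential prime implicants: -10111, 0000-0, 001001, 100100, 111101, 111110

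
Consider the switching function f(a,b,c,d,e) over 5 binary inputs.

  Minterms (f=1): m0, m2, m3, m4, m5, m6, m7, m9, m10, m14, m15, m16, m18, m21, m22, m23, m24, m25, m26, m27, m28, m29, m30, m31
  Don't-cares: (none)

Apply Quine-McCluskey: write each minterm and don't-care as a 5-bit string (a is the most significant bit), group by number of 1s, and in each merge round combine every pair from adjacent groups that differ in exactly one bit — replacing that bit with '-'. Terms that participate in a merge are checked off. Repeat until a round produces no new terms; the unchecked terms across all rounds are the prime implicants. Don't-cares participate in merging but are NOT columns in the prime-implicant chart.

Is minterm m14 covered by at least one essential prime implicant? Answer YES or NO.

YES

Round 0: 00000✓ 00010✓ 00011✓ 00100✓ 00101✓ 00110✓ 00111✓ 01001✓ 01010✓ 01110✓ 01111✓ 10000✓ 10010✓ 10101✓ 10110✓ 10111✓ 11000✓ 11001✓ 11010✓ 11011✓ 11100✓ 11101✓ 11110✓ 11111✓
Round 1: -0000✓ -0010✓ -0101✓ -0110✓ -0111✓ -1001 -1010✓ -1110✓ -1111✓ 0-010✓ 0-110✓ 0-111✓ 00-00✓ 00-10✓ 00-11✓ 000-0✓ 0001-✓ 001-0✓ 001-1✓ 0010-✓ 0011-✓ 01-10✓ 0111-✓ 1-000✓ 1-010✓ 1-101✓ 1-110✓ 1-111✓ 10-10✓ 100-0✓ 101-1✓ 1011-✓ 11-00✓ 11-01✓ 11-10✓ 11-11✓ 110-0✓ 110-1✓ 1100-✓ 1101-✓ 111-0✓ 111-1✓ 1110-✓ 1111-✓
Round 2: --010✓ --110✓ --111✓ -0-10✓ -00-0 -01-1 -011-✓ -1-10✓ -111-✓ 0--10✓ 0-11-✓ 00--0 00-1- 001-- 1--10✓ 1-0-0 1-1-1 1-11-✓ 11--0✓ 11--1✓ 11-0-✓ 11-1-✓ 110--✓ 111--✓
Round 3: ---10 --11- 11---
PIs = {---10, --11-, -00-0, -01-1, -1001, 00--0, 00-1-, 001--, 1-0-0, 1-1-1, 11---}
Coverage chart:
  m0: -00-0,00--0
  m2: ---10,-00-0,00--0,00-1-
  m3: 00-1- ←essential
  m4: 00--0,001--
  m5: -01-1,001--
  m6: ---10,--11-,00--0,00-1-,001--
  m7: --11-,-01-1,00-1-,001--
  m9: -1001 ←essential
  m10: ---10 ←essential
  m14: ---10,--11-
  m15: --11- ←essential
  m16: -00-0,1-0-0
  m18: ---10,-00-0,1-0-0
  m21: -01-1,1-1-1
  m22: ---10,--11-
  m23: --11-,-01-1,1-1-1
  m24: 1-0-0,11---
  m25: -1001,11---
  m26: ---10,1-0-0,11---
  m27: 11--- ←essential
  m28: 11--- ←essential
  m29: 1-1-1,11---
  m30: ---10,--11-,11---
  m31: --11-,1-1-1,11---
Essential: ---10, --11-, -1001, 00-1-, 11---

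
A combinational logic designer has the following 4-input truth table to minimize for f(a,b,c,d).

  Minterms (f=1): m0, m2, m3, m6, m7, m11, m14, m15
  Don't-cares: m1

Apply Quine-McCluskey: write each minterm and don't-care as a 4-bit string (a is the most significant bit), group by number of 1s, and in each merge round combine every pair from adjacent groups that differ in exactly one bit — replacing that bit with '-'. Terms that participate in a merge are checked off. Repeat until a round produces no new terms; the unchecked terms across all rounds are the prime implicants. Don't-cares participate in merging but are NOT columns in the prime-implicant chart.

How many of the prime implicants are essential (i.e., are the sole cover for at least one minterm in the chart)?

[col 0] 0000*, 0001*, 0010*, 0011*, 0110*, 0111*, 1011*, 1110*, 1111*
[col 1] -011*, -110*, -111*, 0-10*, 0-11*, 00-0*, 00-1*, 000-*, 001-*, 011-*, 1-11*, 111-*
[col 2] --11, -11-, 0-1-, 00--
Prime implicants: --11, -11-, 0-1-, 00--
PI chart (minterm → PIs covering it):
  0 | 00--  (sole → essential)
  2 | 0-1-,00--
  3 | --11,0-1-,00--
  6 | -11-,0-1-
  7 | --11,-11-,0-1-
  11 | --11  (sole → essential)
  14 | -11-  (sole → essential)
  15 | --11,-11-
Essential prime implicants: --11, -11-, 00--

3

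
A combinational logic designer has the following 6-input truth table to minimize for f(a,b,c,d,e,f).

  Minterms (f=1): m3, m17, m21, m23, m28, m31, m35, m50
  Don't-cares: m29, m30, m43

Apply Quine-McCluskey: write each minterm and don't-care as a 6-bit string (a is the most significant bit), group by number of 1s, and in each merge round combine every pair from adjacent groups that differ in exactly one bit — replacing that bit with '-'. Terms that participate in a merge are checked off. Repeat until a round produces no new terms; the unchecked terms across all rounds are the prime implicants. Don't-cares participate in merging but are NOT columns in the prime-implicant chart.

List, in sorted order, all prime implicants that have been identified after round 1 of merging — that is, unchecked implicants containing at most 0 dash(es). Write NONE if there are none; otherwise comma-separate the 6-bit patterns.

size-2^0 implicants → 000011(✓)  010001(✓)  010101(✓)  010111(✓)  011100(✓)  011101(✓)  011110(✓)  011111(✓)  100011(✓)  101011(✓)  110010
size-2^1 implicants → -00011  01-101(✓)  01-111(✓)  010-01  0101-1(✓)  0111-0(✓)  0111-1(✓)  01110-(✓)  01111-(✓)  10-011
size-2^2 implicants → 01-1-1  0111--
Unchecked terms (primes): -00011, 01-1-1, 010-01, 0111--, 10-011, 110010

110010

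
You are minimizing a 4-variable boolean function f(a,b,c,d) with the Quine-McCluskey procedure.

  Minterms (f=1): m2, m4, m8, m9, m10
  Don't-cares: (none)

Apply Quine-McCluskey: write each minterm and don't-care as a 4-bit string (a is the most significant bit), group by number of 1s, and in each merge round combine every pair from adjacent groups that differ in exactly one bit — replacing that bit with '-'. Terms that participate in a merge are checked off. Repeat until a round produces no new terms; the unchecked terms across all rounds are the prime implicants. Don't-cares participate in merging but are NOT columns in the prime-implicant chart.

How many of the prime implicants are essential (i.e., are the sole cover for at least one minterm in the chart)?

3

Round 0: 0010✓ 0100 1000✓ 1001✓ 1010✓
Round 1: -010 10-0 100-
PIs = {-010, 0100, 10-0, 100-}
Coverage chart:
  m2: -010 ←essential
  m4: 0100 ←essential
  m8: 10-0,100-
  m9: 100- ←essential
  m10: -010,10-0
Essential: -010, 0100, 100-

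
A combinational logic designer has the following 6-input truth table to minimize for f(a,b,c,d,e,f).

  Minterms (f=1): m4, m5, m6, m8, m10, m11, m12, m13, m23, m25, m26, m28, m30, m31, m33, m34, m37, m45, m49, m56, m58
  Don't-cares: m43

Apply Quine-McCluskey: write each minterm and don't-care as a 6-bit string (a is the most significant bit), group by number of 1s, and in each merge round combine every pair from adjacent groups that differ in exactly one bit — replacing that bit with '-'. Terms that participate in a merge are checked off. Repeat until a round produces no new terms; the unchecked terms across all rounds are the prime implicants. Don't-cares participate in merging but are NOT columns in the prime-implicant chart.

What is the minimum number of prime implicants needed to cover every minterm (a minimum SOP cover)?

size-2^0 implicants → 000100(✓)  000101(✓)  000110(✓)  001000(✓)  001010(✓)  001011(✓)  001100(✓)  001101(✓)  010111(✓)  011001  011010(✓)  011100(✓)  011110(✓)  011111(✓)  100001(✓)  100010  100101(✓)  101011(✓)  101101(✓)  110001(✓)  111000(✓)  111010(✓)
size-2^1 implicants → -00101(✓)  -01011  -01101(✓)  -11010  0-1010  0-1100  00-100(✓)  00-101(✓)  0001-0  00010-(✓)  001-00  0010-0  00101-  00110-(✓)  01-111  011-10  0111-0  01111-  1-0001  10-101(✓)  100-01  1110-0
size-2^2 implicants → -0-101  00-10-
Unchecked terms (primes): -0-101, -01011, -11010, 0-1010, 0-1100, 00-10-, 0001-0, 001-00, 0010-0, 00101-, 01-111, 011-10, 011001, 0111-0, 01111-, 1-0001, 100-01, 100010, 1110-0
Minterm coverage:
  m4 ⊆ 00-10-,0001-0
  m5 ⊆ -0-101,00-10-
  m6 ⊆ 0001-0 [E]
  m8 ⊆ 001-00,0010-0
  m10 ⊆ 0-1010,0010-0,00101-
  m11 ⊆ -01011,00101-
  m12 ⊆ 0-1100,00-10-,001-00
  m13 ⊆ -0-101,00-10-
  m23 ⊆ 01-111 [E]
  m25 ⊆ 011001 [E]
  m26 ⊆ -11010,0-1010,011-10
  m28 ⊆ 0-1100,0111-0
  m30 ⊆ 011-10,0111-0,01111-
  m31 ⊆ 01-111,01111-
  m33 ⊆ 1-0001,100-01
  m34 ⊆ 100010 [E]
  m37 ⊆ -0-101,100-01
  m45 ⊆ -0-101 [E]
  m49 ⊆ 1-0001 [E]
  m56 ⊆ 1110-0 [E]
  m58 ⊆ -11010,1110-0
E = {-0-101, 0001-0, 01-111, 011001, 1-0001, 100010, 1110-0}
Petrick residual → -01011, 0-1010, 001-00, 0111-0
Cover = b'de'f + b'cd'ef + a'cd'ef' + a'b'c'df' + a'b'ce'f' + a'bdef + a'bcd'e'f + a'bcdf' + ac'd'e'f + ab'c'd'ef' + abcd'f'  |cover|=11

11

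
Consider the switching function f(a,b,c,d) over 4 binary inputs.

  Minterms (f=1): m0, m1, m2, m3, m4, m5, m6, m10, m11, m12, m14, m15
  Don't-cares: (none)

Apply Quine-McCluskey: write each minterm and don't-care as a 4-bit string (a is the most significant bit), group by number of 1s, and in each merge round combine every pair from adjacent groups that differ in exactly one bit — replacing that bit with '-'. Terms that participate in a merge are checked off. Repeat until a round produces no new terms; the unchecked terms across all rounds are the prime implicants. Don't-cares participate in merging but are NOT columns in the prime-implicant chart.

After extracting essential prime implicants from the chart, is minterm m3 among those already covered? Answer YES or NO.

NO

Round 0: 0000✓ 0001✓ 0010✓ 0011✓ 0100✓ 0101✓ 0110✓ 1010✓ 1011✓ 1100✓ 1110✓ 1111✓
Round 1: -010✓ -011✓ -100✓ -110✓ 0-00✓ 0-01✓ 0-10✓ 00-0✓ 00-1✓ 000-✓ 001-✓ 01-0✓ 010-✓ 1-10✓ 1-11✓ 101-✓ 11-0✓ 111-✓
Round 2: --10 -01- -1-0 0--0 0-0- 00-- 1-1-
PIs = {--10, -01-, -1-0, 0--0, 0-0-, 00--, 1-1-}
Coverage chart:
  m0: 0--0,0-0-,00--
  m1: 0-0-,00--
  m2: --10,-01-,0--0,00--
  m3: -01-,00--
  m4: -1-0,0--0,0-0-
  m5: 0-0- ←essential
  m6: --10,-1-0,0--0
  m10: --10,-01-,1-1-
  m11: -01-,1-1-
  m12: -1-0 ←essential
  m14: --10,-1-0,1-1-
  m15: 1-1- ←essential
Essential: -1-0, 0-0-, 1-1-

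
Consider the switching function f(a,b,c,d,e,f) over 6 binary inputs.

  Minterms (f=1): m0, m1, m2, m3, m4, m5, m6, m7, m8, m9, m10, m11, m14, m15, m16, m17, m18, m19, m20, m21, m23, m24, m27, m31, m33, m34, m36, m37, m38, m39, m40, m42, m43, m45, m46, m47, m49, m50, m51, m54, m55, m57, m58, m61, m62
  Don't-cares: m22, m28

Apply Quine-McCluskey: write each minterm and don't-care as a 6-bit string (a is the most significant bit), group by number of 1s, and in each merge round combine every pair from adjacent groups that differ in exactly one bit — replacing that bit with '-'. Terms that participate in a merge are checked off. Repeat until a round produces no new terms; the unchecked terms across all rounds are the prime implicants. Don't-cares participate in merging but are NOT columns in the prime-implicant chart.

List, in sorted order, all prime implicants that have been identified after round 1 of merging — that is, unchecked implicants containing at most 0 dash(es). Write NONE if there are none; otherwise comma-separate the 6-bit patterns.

Round 0: 000000✓ 000001✓ 000010✓ 000011✓ 000100✓ 000101✓ 000110✓ 000111✓ 001000✓ 001001✓ 001010✓ 001011✓ 001110✓ 001111✓ 010000✓ 010001✓ 010010✓ 010011✓ 010100✓ 010101✓ 010110✓ 010111✓ 011000✓ 011011✓ 011100✓ 011111✓ 100001✓ 100010✓ 100100✓ 100101✓ 100110✓ 100111✓ 101000✓ 101010✓ 101011✓ 101101✓ 101110✓ 101111✓ 110001✓ 110010✓ 110011✓ 110110✓ 110111✓ 111001✓ 111010✓ 111101✓ 111110✓
Round 1: -00001✓ -00010✓ -00100✓ -00101✓ -00110✓ -00111✓ -01000✓ -01010✓ -01011✓ -01110✓ -01111✓ -10001✓ -10010✓ -10011✓ -10110✓ -10111✓ 0-0000✓ 0-0001✓ 0-0010✓ 0-0011✓ 0-0100✓ 0-0101✓ 0-0110✓ 0-0111✓ 0-1000✓ 0-1011✓ 0-1111✓ 00-000✓ 00-001✓ 00-010✓ 00-011✓ 00-110✓ 00-111✓ 000-00✓ 000-01✓ 000-10✓ 000-11✓ 0000-0✓ 0000-1✓ 00000-✓ 00001-✓ 0001-0✓ 0001-1✓ 00010-✓ 00011-✓ 001-10✓ 001-11✓ 0010-0✓ 0010-1✓ 00100-✓ 00101-✓ 00111-✓ 01-000✓ 01-011✓ 01-100✓ 01-111✓ 010-00✓ 010-01✓ 010-10✓ 010-11✓ 0100-0✓ 0100-1✓ 01000-✓ 01001-✓ 0101-0✓ 0101-1✓ 01010-✓ 01011-✓ 011-00✓ 011-11✓ 1-0001✓ 1-0010✓ 1-0110✓ 1-0111✓ 1-1010✓ 1-1101 1-1110✓ 10-010✓ 10-101✓ 10-110✓ 10-111✓ 100-01✓ 100-10✓ 1001-0✓ 1001-1✓ 10010-✓ 10011-✓ 101-10✓ 101-11✓ 1010-0✓ 10101-✓ 1011-1✓ 10111-✓ 11-001 11-010✓ 11-110✓ 110-10✓ 110-11✓ 1100-1✓ 11001-✓ 11011-✓ 111-01 111-10✓
Round 2: --0001 --0010✓ --0110✓ --0111✓ -0-010✓ -0-110✓ -0-111✓ -00-01 -00-10✓ -001-0✓ -001-1✓ -0010-✓ -0011-✓ -01-10✓ -01-11✓ -010-0 -0101-✓ -0111-✓ -10-10✓ -10-11✓ -100-1 -1001-✓ -1011-✓ 0--000 0--011✓ 0--111✓ 0-0-00✓ 0-0-01✓ 0-0-10✓ 0-0-11✓ 0-00-0✓ 0-00-1✓ 0-000-✓ 0-001-✓ 0-01-0✓ 0-01-1✓ 0-010-✓ 0-011-✓ 0-1-11✓ 00--10✓ 00--11✓ 00-0-0✓ 00-0-1✓ 00-00-✓ 00-01-✓ 00-11-✓ 000--0✓ 000--1✓ 000-0-✓ 000-1-✓ 0000--✓ 0001--✓ 001-1-✓ 0010--✓ 01--00 01--11✓ 010--0✓ 010--1✓ 010-0-✓ 010-1-✓ 0100--✓ 0101--✓ 1--010✓ 1--110✓ 1-0-10✓ 1-011-✓ 1-1-10✓ 10--10✓ 10-1-1 10-11-✓ 1001--✓ 101-1-✓ 11--10✓ 110-1-✓
Round 3: --0-10 --011- -0--10 -0-11- -001-- -01-1- -10-1- 0---11 0-0--0✓ 0-0--1✓ 0-0-0-✓ 0-0-1-✓ 0-00--✓ 0-01--✓ 00--1- 00-0-- 000---✓ 010---✓ 1---10
Round 4: 0-0---
PIs = {--0-10, --0001, --011-, -0--10, -0-11-, -00-01, -001--, -01-1-, -010-0, -10-1-, -100-1, 0---11, 0--000, 0-0---, 00--1-, 00-0--, 01--00, 1---10, 1-1101, 10-1-1, 11-001, 111-01}

NONE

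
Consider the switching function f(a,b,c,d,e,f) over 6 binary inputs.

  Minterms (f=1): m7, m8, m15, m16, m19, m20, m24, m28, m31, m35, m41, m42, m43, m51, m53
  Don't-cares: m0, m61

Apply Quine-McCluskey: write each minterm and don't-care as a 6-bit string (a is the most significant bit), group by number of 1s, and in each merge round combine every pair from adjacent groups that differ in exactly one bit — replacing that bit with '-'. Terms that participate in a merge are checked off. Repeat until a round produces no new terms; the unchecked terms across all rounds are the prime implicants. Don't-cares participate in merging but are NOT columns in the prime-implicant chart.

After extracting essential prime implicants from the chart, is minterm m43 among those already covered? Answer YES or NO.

YES

[col 0] 000000*, 000111*, 001000*, 001111*, 010000*, 010011*, 010100*, 011000*, 011100*, 011111*, 100011*, 101001*, 101010*, 101011*, 110011*, 110101*, 111101*
[col 1] -10011, 0-0000*, 0-1000*, 0-1111, 00-000*, 00-111, 01-000*, 01-100*, 010-00*, 011-00*, 1-0011, 10-011, 1010-1, 10101-, 11-101
[col 2] 0--000, 01--00
Prime implicants: -10011, 0--000, 0-1111, 00-111, 01--00, 1-0011, 10-011, 1010-1, 10101-, 11-101
PI chart (minterm → PIs covering it):
  7 | 00-111  (sole → essential)
  8 | 0--000  (sole → essential)
  15 | 0-1111,00-111
  16 | 0--000,01--00
  19 | -10011  (sole → essential)
  20 | 01--00  (sole → essential)
  24 | 0--000,01--00
  28 | 01--00  (sole → essential)
  31 | 0-1111  (sole → essential)
  35 | 1-0011,10-011
  41 | 1010-1  (sole → essential)
  42 | 10101-  (sole → essential)
  43 | 10-011,1010-1,10101-
  51 | -10011,1-0011
  53 | 11-101  (sole → essential)
Essential prime implicants: -10011, 0--000, 0-1111, 00-111, 01--00, 1010-1, 10101-, 11-101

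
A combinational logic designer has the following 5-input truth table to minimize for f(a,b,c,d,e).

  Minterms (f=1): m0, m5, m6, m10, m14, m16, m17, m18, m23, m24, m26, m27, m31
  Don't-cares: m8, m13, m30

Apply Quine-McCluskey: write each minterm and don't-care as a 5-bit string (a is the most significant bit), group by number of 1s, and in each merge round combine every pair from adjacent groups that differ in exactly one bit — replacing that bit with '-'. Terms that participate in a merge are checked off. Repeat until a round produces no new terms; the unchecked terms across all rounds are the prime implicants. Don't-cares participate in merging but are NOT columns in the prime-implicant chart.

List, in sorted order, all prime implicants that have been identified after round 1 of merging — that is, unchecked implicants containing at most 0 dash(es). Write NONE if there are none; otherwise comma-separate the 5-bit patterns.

size-2^0 implicants → 00000(✓)  00101(✓)  00110(✓)  01000(✓)  01010(✓)  01101(✓)  01110(✓)  10000(✓)  10001(✓)  10010(✓)  10111(✓)  11000(✓)  11010(✓)  11011(✓)  11110(✓)  11111(✓)
size-2^1 implicants → -0000(✓)  -1000(✓)  -1010(✓)  -1110(✓)  0-000(✓)  0-101  0-110  01-10(✓)  010-0(✓)  1-000(✓)  1-010(✓)  1-111  100-0(✓)  1000-  11-10(✓)  11-11(✓)  110-0(✓)  1101-(✓)  1111-(✓)
size-2^2 implicants → --000  -1-10  -10-0  1-0-0  11-1-
Unchecked terms (primes): --000, -1-10, -10-0, 0-101, 0-110, 1-0-0, 1-111, 1000-, 11-1-

NONE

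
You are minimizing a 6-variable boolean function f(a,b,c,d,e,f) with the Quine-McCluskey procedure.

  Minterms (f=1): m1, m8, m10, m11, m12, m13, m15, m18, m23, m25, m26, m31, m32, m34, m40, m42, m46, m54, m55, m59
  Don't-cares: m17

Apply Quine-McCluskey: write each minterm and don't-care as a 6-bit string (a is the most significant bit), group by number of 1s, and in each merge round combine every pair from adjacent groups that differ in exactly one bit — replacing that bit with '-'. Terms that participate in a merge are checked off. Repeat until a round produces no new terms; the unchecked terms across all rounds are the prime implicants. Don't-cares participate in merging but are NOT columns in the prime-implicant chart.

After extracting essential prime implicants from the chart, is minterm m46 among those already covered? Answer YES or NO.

size-2^0 implicants → 000001(✓)  001000(✓)  001010(✓)  001011(✓)  001100(✓)  001101(✓)  001111(✓)  010001(✓)  010010(✓)  010111(✓)  011001(✓)  011010(✓)  011111(✓)  100000(✓)  100010(✓)  101000(✓)  101010(✓)  101110(✓)  110110(✓)  110111(✓)  111011
size-2^1 implicants → -01000(✓)  -01010(✓)  -10111  0-0001  0-1010  0-1111  001-00  001-11  0010-0(✓)  00101-  0011-1  00110-  01-001  01-010  01-111  10-000(✓)  10-010(✓)  1000-0(✓)  101-10  1010-0(✓)  11011-
size-2^2 implicants → -010-0  10-0-0
Unchecked terms (primes): -010-0, -10111, 0-0001, 0-1010, 0-1111, 001-00, 001-11, 00101-, 0011-1, 00110-, 01-001, 01-010, 01-111, 10-0-0, 101-10, 11011-, 111011
Minterm coverage:
  m1 ⊆ 0-0001 [E]
  m8 ⊆ -010-0,001-00
  m10 ⊆ -010-0,0-1010,00101-
  m11 ⊆ 001-11,00101-
  m12 ⊆ 001-00,00110-
  m13 ⊆ 0011-1,00110-
  m15 ⊆ 0-1111,001-11,0011-1
  m18 ⊆ 01-010 [E]
  m23 ⊆ -10111,01-111
  m25 ⊆ 01-001 [E]
  m26 ⊆ 0-1010,01-010
  m31 ⊆ 0-1111,01-111
  m32 ⊆ 10-0-0 [E]
  m34 ⊆ 10-0-0 [E]
  m40 ⊆ -010-0,10-0-0
  m42 ⊆ -010-0,10-0-0,101-10
  m46 ⊆ 101-10 [E]
  m54 ⊆ 11011- [E]
  m55 ⊆ -10111,11011-
  m59 ⊆ 111011 [E]
E = {0-0001, 01-001, 01-010, 10-0-0, 101-10, 11011-, 111011}

YES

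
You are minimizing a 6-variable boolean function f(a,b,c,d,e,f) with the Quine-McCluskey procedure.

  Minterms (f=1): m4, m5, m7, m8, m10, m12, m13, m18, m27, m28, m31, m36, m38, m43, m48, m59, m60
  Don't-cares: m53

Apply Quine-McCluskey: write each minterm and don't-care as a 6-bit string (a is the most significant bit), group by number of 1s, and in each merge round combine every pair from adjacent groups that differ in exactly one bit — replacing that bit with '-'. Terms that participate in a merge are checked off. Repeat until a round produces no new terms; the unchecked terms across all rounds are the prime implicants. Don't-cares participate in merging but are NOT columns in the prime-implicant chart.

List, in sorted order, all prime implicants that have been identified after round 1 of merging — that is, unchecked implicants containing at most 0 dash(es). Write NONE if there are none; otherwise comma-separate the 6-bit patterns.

Round 0: 000100✓ 000101✓ 000111✓ 001000✓ 001010✓ 001100✓ 001101✓ 010010 011011✓ 011100✓ 011111✓ 100100✓ 100110✓ 101011✓ 110000 110101 111011✓ 111100✓
Round 1: -00100 -11011 -11100 0-1100 00-100✓ 00-101✓ 0001-1 00010-✓ 001-00 0010-0 00110-✓ 011-11 1-1011 1001-0
Round 2: 00-10-
PIs = {-00100, -11011, -11100, 0-1100, 00-10-, 0001-1, 001-00, 0010-0, 010010, 011-11, 1-1011, 1001-0, 110000, 110101}

010010, 110000, 110101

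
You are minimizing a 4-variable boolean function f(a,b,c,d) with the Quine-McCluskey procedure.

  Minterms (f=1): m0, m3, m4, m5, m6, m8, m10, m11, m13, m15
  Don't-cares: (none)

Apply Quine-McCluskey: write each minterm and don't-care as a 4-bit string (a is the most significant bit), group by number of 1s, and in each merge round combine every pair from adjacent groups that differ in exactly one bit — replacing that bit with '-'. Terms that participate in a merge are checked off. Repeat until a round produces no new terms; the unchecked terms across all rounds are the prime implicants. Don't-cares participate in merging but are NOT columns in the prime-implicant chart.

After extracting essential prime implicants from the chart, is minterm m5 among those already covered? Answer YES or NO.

NO

[col 0] 0000*, 0011*, 0100*, 0101*, 0110*, 1000*, 1010*, 1011*, 1101*, 1111*
[col 1] -000, -011, -101, 0-00, 01-0, 010-, 1-11, 10-0, 101-, 11-1
Prime implicants: -000, -011, -101, 0-00, 01-0, 010-, 1-11, 10-0, 101-, 11-1
PI chart (minterm → PIs covering it):
  0 | -000,0-00
  3 | -011  (sole → essential)
  4 | 0-00,01-0,010-
  5 | -101,010-
  6 | 01-0  (sole → essential)
  8 | -000,10-0
  10 | 10-0,101-
  11 | -011,1-11,101-
  13 | -101,11-1
  15 | 1-11,11-1
Essential prime implicants: -011, 01-0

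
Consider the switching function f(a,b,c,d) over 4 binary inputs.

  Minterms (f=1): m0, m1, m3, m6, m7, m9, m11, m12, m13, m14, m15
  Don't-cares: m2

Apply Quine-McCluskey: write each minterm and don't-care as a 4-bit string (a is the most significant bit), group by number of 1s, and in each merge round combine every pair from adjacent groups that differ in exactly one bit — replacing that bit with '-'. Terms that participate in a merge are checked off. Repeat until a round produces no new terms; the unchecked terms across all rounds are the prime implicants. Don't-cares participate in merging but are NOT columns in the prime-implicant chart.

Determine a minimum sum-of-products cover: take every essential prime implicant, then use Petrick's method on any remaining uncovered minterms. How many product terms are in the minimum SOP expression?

Round 0: 0000✓ 0001✓ 0010✓ 0011✓ 0110✓ 0111✓ 1001✓ 1011✓ 1100✓ 1101✓ 1110✓ 1111✓
Round 1: -001✓ -011✓ -110✓ -111✓ 0-10✓ 0-11✓ 00-0✓ 00-1✓ 000-✓ 001-✓ 011-✓ 1-01✓ 1-11✓ 10-1✓ 11-0✓ 11-1✓ 110-✓ 111-✓
Round 2: --11 -0-1 -11- 0-1- 00-- 1--1 11--
PIs = {--11, -0-1, -11-, 0-1-, 00--, 1--1, 11--}
Coverage chart:
  m0: 00-- ←essential
  m1: -0-1,00--
  m3: --11,-0-1,0-1-,00--
  m6: -11-,0-1-
  m7: --11,-11-,0-1-
  m9: -0-1,1--1
  m11: --11,-0-1,1--1
  m12: 11-- ←essential
  m13: 1--1,11--
  m14: -11-,11--
  m15: --11,-11-,1--1,11--
Essential: 00--, 11--
Petrick residual → -0-1, -11-
Min cover (4 terms): b'd + bc + a'b' + ab

4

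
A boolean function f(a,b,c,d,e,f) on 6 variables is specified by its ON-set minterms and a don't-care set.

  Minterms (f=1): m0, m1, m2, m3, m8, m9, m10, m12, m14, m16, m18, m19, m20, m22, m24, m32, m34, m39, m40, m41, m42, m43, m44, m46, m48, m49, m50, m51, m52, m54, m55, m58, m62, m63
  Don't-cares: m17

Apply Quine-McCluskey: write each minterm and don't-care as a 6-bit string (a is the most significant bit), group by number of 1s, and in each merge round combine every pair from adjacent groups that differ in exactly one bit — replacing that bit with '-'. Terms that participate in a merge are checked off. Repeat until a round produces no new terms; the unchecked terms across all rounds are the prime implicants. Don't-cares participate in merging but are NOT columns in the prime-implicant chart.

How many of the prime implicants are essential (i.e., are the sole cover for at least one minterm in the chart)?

8

[col 0] 000000*, 000001*, 000010*, 000011*, 001000*, 001001*, 001010*, 001100*, 001110*, 010000*, 010001*, 010010*, 010011*, 010100*, 010110*, 011000*, 100000*, 100010*, 100111*, 101000*, 101001*, 101010*, 101011*, 101100*, 101110*, 110000*, 110001*, 110010*, 110011*, 110100*, 110110*, 110111*, 111010*, 111110*, 111111*
[col 1] -00000*, -00010*, -01000*, -01001*, -01010*, -01100*, -01110*, -10000*, -10001*, -10010*, -10011*, -10100*, -10110*, 0-0000*, 0-0001*, 0-0010*, 0-0011*, 0-1000*, 00-000*, 00-001*, 00-010*, 0000-0*, 0000-1*, 00000-*, 00001-*, 001-00*, 001-10*, 0010-0*, 00100-*, 0011-0*, 01-000*, 010-00*, 010-10*, 0100-0*, 0100-1*, 01000-*, 01001-*, 0101-0*, 1-0000*, 1-0010*, 1-0111, 1-1010*, 1-1110*, 10-000*, 10-010*, 1000-0*, 101-00*, 101-10*, 1010-0*, 1010-1*, 10100-*, 10101-*, 1011-0*, 11-010*, 11-110*, 11-111*, 110-00*, 110-10*, 110-11*, 1100-0*, 1100-1*, 11000-*, 11001-*, 1101-0*, 11011-*, 111-10*, 11111-*
[col 2] --0000*, --0010*, -0-000*, -0-010*, -000-0*, -01-00*, -01-10*, -010-0*, -0100-, -011-0*, -10-00*, -10-10*, -100-0*, -100-1*, -1000-*, -1001-*, -101-0*, 0--000, 0-00-0*, 0-00-1*, 0-000-*, 0-001-*, 00-0-0*, 00-00-, 0000--*, 001--0*, 010--0*, 0100--*, 1--010, 1-00-0*, 1-1-10, 10-0-0*, 101--0*, 1010--, 11--10, 11-11-, 110--0*, 110-1-, 1100--*
[col 3] --00-0, -0-0-0, -01--0, -10--0, -100--, 0-00--
Prime implicants: --00-0, -0-0-0, -01--0, -0100-, -10--0, -100--, 0--000, 0-00--, 00-00-, 1--010, 1-0111, 1-1-10, 1010--, 11--10, 11-11-, 110-1-
PI chart (minterm → PIs covering it):
  0 | --00-0,-0-0-0,0--000,0-00--,00-00-
  1 | 0-00--,00-00-
  2 | --00-0,-0-0-0,0-00--
  3 | 0-00--  (sole → essential)
  8 | -0-0-0,-01--0,-0100-,0--000,00-00-
  9 | -0100-,00-00-
  10 | -0-0-0,-01--0
  12 | -01--0  (sole → essential)
  14 | -01--0  (sole → essential)
  16 | --00-0,-10--0,-100--,0--000,0-00--
  18 | --00-0,-10--0,-100--,0-00--
  19 | -100--,0-00--
  20 | -10--0  (sole → essential)
  22 | -10--0  (sole → essential)
  24 | 0--000  (sole → essential)
  32 | --00-0,-0-0-0
  34 | --00-0,-0-0-0,1--010
  39 | 1-0111  (sole → essential)
  40 | -0-0-0,-01--0,-0100-,1010--
  41 | -0100-,1010--
  42 | -0-0-0,-01--0,1--010,1-1-10,1010--
  43 | 1010--  (sole → essential)
  44 | -01--0  (sole → essential)
  46 | -01--0,1-1-10
  48 | --00-0,-10--0,-100--
  49 | -100--  (sole → essential)
  50 | --00-0,-10--0,-100--,1--010,11--10,110-1-
  51 | -100--,110-1-
  52 | -10--0  (sole → essential)
  54 | -10--0,11--10,11-11-,110-1-
  55 | 1-0111,11-11-,110-1-
  58 | 1--010,1-1-10,11--10
  62 | 1-1-10,11--10,11-11-
  63 | 11-11-  (sole → essential)
Essential prime implicants: -01--0, -10--0, -100--, 0--000, 0-00--, 1-0111, 1010--, 11-11-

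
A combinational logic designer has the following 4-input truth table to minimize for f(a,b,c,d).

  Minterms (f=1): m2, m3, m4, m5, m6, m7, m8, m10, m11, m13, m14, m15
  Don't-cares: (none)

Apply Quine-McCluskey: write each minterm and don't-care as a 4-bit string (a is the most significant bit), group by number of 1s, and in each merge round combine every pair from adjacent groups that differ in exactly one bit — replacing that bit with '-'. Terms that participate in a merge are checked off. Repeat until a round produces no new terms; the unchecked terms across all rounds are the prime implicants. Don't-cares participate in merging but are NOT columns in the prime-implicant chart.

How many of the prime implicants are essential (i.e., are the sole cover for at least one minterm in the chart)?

size-2^0 implicants → 0010(✓)  0011(✓)  0100(✓)  0101(✓)  0110(✓)  0111(✓)  1000(✓)  1010(✓)  1011(✓)  1101(✓)  1110(✓)  1111(✓)
size-2^1 implicants → -010(✓)  -011(✓)  -101(✓)  -110(✓)  -111(✓)  0-10(✓)  0-11(✓)  001-(✓)  01-0(✓)  01-1(✓)  010-(✓)  011-(✓)  1-10(✓)  1-11(✓)  10-0  101-(✓)  11-1(✓)  111-(✓)
size-2^2 implicants → --10(✓)  --11(✓)  -01-(✓)  -1-1  -11-(✓)  0-1-(✓)  01--  1-1-(✓)
size-2^3 implicants → --1-
Unchecked terms (primes): --1-, -1-1, 01--, 10-0
Minterm coverage:
  m2 ⊆ --1- [E]
  m3 ⊆ --1- [E]
  m4 ⊆ 01-- [E]
  m5 ⊆ -1-1,01--
  m6 ⊆ --1-,01--
  m7 ⊆ --1-,-1-1,01--
  m8 ⊆ 10-0 [E]
  m10 ⊆ --1-,10-0
  m11 ⊆ --1- [E]
  m13 ⊆ -1-1 [E]
  m14 ⊆ --1- [E]
  m15 ⊆ --1-,-1-1
E = {--1-, -1-1, 01--, 10-0}

4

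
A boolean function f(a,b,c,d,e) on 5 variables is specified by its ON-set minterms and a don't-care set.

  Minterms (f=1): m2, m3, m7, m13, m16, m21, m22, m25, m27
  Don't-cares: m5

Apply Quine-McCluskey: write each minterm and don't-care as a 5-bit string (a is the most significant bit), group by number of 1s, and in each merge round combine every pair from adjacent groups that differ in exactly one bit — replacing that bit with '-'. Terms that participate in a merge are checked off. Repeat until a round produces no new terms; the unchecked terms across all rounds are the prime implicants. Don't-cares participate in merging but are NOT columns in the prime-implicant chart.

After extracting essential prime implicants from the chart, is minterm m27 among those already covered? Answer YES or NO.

size-2^0 implicants → 00010(✓)  00011(✓)  00101(✓)  00111(✓)  01101(✓)  10000  10101(✓)  10110  11001(✓)  11011(✓)
size-2^1 implicants → -0101  0-101  00-11  0001-  001-1  110-1
Unchecked terms (primes): -0101, 0-101, 00-11, 0001-, 001-1, 10000, 10110, 110-1
Minterm coverage:
  m2 ⊆ 0001- [E]
  m3 ⊆ 00-11,0001-
  m7 ⊆ 00-11,001-1
  m13 ⊆ 0-101 [E]
  m16 ⊆ 10000 [E]
  m21 ⊆ -0101 [E]
  m22 ⊆ 10110 [E]
  m25 ⊆ 110-1 [E]
  m27 ⊆ 110-1 [E]
E = {-0101, 0-101, 0001-, 10000, 10110, 110-1}

YES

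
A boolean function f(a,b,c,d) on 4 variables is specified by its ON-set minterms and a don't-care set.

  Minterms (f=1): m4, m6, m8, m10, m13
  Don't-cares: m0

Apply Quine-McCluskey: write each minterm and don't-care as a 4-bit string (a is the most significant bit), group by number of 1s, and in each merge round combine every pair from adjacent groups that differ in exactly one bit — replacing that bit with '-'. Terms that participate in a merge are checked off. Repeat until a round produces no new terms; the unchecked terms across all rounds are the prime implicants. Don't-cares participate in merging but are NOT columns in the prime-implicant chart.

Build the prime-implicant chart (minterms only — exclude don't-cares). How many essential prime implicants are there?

Round 0: 0000✓ 0100✓ 0110✓ 1000✓ 1010✓ 1101
Round 1: -000 0-00 01-0 10-0
PIs = {-000, 0-00, 01-0, 10-0, 1101}
Coverage chart:
  m4: 0-00,01-0
  m6: 01-0 ←essential
  m8: -000,10-0
  m10: 10-0 ←essential
  m13: 1101 ←essential
Essential: 01-0, 10-0, 1101

3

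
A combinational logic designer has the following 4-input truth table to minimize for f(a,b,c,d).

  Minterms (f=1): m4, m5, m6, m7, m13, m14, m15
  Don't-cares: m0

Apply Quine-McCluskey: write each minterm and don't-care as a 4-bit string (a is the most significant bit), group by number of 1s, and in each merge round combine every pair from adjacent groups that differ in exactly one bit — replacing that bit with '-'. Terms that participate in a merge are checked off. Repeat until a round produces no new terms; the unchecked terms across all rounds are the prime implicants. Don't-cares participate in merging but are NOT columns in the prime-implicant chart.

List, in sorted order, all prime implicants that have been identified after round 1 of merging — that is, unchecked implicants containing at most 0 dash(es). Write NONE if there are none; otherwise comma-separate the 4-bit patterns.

NONE

size-2^0 implicants → 0000(✓)  0100(✓)  0101(✓)  0110(✓)  0111(✓)  1101(✓)  1110(✓)  1111(✓)
size-2^1 implicants → -101(✓)  -110(✓)  -111(✓)  0-00  01-0(✓)  01-1(✓)  010-(✓)  011-(✓)  11-1(✓)  111-(✓)
size-2^2 implicants → -1-1  -11-  01--
Unchecked terms (primes): -1-1, -11-, 0-00, 01--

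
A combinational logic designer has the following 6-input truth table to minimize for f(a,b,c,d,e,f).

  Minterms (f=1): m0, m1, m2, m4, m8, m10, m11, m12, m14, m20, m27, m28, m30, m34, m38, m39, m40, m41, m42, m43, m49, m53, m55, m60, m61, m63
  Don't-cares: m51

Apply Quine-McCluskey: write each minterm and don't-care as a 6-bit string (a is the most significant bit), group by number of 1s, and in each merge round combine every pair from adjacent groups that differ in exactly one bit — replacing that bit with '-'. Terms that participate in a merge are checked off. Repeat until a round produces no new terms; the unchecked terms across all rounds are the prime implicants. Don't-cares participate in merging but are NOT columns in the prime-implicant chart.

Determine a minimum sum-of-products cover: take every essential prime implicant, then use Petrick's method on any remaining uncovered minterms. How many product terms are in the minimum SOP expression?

11

Round 0: 000000✓ 000001✓ 000010✓ 000100✓ 001000✓ 001010✓ 001011✓ 001100✓ 001110✓ 010100✓ 011011✓ 011100✓ 011110✓ 100010✓ 100110✓ 100111✓ 101000✓ 101001✓ 101010✓ 101011✓ 110001✓ 110011✓ 110101✓ 110111✓ 111100✓ 111101✓ 111111✓
Round 1: -00010✓ -01000✓ -01010✓ -01011✓ -11100 0-0100✓ 0-1011 0-1100✓ 0-1110✓ 00-000✓ 00-010✓ 00-100✓ 000-00✓ 0000-0✓ 00000- 001-00✓ 001-10✓ 0010-0✓ 00101-✓ 0011-0✓ 01-100✓ 0111-0✓ 1-0111 10-010✓ 100-10 10011- 1010-0✓ 1010-1✓ 10100-✓ 10101-✓ 11-101✓ 11-111✓ 110-01✓ 110-11✓ 1100-1✓ 1101-1✓ 1111-1✓ 11110-
Round 2: -0-010 -010-0 -0101- 0--100 0-11-0 00--00 00-0-0 001--0 1010-- 11-1-1 110--1
PIs = {-0-010, -010-0, -0101-, -11100, 0--100, 0-1011, 0-11-0, 00--00, 00-0-0, 00000-, 001--0, 1-0111, 100-10, 10011-, 1010--, 11-1-1, 110--1, 11110-}
Coverage chart:
  m0: 00--00,00-0-0,00000-
  m1: 00000- ←essential
  m2: -0-010,00-0-0
  m4: 0--100,00--00
  m8: -010-0,00--00,00-0-0,001--0
  m10: -0-010,-010-0,-0101-,00-0-0,001--0
  m11: -0101-,0-1011
  m12: 0--100,0-11-0,00--00,001--0
  m14: 0-11-0,001--0
  m20: 0--100 ←essential
  m27: 0-1011 ←essential
  m28: -11100,0--100,0-11-0
  m30: 0-11-0 ←essential
  m34: -0-010,100-10
  m38: 100-10,10011-
  m39: 1-0111,10011-
  m40: -010-0,1010--
  m41: 1010-- ←essential
  m42: -0-010,-010-0,-0101-,1010--
  m43: -0101-,1010--
  m49: 110--1 ←essential
  m53: 11-1-1,110--1
  m55: 1-0111,11-1-1,110--1
  m60: -11100,11110-
  m61: 11-1-1,11110-
  m63: 11-1-1 ←essential
Essential: 0--100, 0-1011, 0-11-0, 00000-, 1010--, 11-1-1, 110--1
Petrick residual → -0-010, -010-0, -11100, 10011-
Min cover (11 terms): b'd'ef' + b'cd'f' + bcde'f' + a'de'f' + a'cd'ef + a'cdf' + a'b'c'd'e' + ab'c'de + ab'cd' + abdf + abc'f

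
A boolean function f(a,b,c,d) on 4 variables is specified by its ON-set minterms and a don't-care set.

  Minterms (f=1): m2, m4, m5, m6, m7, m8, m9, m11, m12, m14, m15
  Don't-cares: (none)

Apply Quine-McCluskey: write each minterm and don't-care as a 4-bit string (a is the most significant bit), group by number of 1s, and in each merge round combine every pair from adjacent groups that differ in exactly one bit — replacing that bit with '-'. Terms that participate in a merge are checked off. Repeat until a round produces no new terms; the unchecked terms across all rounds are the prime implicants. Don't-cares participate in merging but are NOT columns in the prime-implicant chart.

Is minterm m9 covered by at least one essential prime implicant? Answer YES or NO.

NO

size-2^0 implicants → 0010(✓)  0100(✓)  0101(✓)  0110(✓)  0111(✓)  1000(✓)  1001(✓)  1011(✓)  1100(✓)  1110(✓)  1111(✓)
size-2^1 implicants → -100(✓)  -110(✓)  -111(✓)  0-10  01-0(✓)  01-1(✓)  010-(✓)  011-(✓)  1-00  1-11  10-1  100-  11-0(✓)  111-(✓)
size-2^2 implicants → -1-0  -11-  01--
Unchecked terms (primes): -1-0, -11-, 0-10, 01--, 1-00, 1-11, 10-1, 100-
Minterm coverage:
  m2 ⊆ 0-10 [E]
  m4 ⊆ -1-0,01--
  m5 ⊆ 01-- [E]
  m6 ⊆ -1-0,-11-,0-10,01--
  m7 ⊆ -11-,01--
  m8 ⊆ 1-00,100-
  m9 ⊆ 10-1,100-
  m11 ⊆ 1-11,10-1
  m12 ⊆ -1-0,1-00
  m14 ⊆ -1-0,-11-
  m15 ⊆ -11-,1-11
E = {0-10, 01--}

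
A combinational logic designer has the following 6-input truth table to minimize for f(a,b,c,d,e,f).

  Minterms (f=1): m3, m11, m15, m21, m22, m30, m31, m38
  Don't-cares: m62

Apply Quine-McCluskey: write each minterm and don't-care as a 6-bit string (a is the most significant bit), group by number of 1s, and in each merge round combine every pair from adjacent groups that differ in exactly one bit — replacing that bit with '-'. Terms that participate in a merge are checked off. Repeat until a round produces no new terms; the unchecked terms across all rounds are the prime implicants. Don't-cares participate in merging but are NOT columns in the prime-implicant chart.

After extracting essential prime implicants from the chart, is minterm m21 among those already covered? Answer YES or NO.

[col 0] 000011*, 001011*, 001111*, 010101, 010110*, 011110*, 011111*, 100110, 111110*
[col 1] -11110, 0-1111, 00-011, 001-11, 01-110, 01111-
Prime implicants: -11110, 0-1111, 00-011, 001-11, 01-110, 010101, 01111-, 100110
PI chart (minterm → PIs covering it):
  3 | 00-011  (sole → essential)
  11 | 00-011,001-11
  15 | 0-1111,001-11
  21 | 010101  (sole → essential)
  22 | 01-110  (sole → essential)
  30 | -11110,01-110,01111-
  31 | 0-1111,01111-
  38 | 100110  (sole → essential)
Essential prime implicants: 00-011, 01-110, 010101, 100110

YES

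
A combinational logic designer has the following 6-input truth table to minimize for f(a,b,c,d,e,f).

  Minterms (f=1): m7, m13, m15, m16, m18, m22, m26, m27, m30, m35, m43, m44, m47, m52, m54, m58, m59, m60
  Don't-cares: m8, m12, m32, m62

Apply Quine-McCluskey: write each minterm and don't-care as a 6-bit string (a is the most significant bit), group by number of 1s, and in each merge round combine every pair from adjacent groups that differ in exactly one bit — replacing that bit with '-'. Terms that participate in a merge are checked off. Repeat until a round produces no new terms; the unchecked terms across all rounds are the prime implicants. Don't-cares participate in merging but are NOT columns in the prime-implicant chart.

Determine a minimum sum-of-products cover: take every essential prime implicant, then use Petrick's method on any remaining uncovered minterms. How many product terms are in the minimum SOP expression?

size-2^0 implicants → 000111(✓)  001000(✓)  001100(✓)  001101(✓)  001111(✓)  010000(✓)  010010(✓)  010110(✓)  011010(✓)  011011(✓)  011110(✓)  100000  100011(✓)  101011(✓)  101100(✓)  101111(✓)  110100(✓)  110110(✓)  111010(✓)  111011(✓)  111100(✓)  111110(✓)
size-2^1 implicants → -01100  -01111  -10110(✓)  -11010(✓)  -11011(✓)  -11110(✓)  00-111  001-00  0011-1  00110-  01-010(✓)  01-110(✓)  010-10(✓)  0100-0  011-10(✓)  01101-(✓)  1-1011  1-1100  10-011  101-11  11-100(✓)  11-110(✓)  1101-0(✓)  111-10(✓)  11101-(✓)  1111-0(✓)
size-2^2 implicants → -1-110  -11-10  -1101-  01--10  11-1-0
Unchecked terms (primes): -01100, -01111, -1-110, -11-10, -1101-, 00-111, 001-00, 0011-1, 00110-, 01--10, 0100-0, 1-1011, 1-1100, 10-011, 100000, 101-11, 11-1-0
Minterm coverage:
  m7 ⊆ 00-111 [E]
  m13 ⊆ 0011-1,00110-
  m15 ⊆ -01111,00-111,0011-1
  m16 ⊆ 0100-0 [E]
  m18 ⊆ 01--10,0100-0
  m22 ⊆ -1-110,01--10
  m26 ⊆ -11-10,-1101-,01--10
  m27 ⊆ -1101- [E]
  m30 ⊆ -1-110,-11-10,01--10
  m35 ⊆ 10-011 [E]
  m43 ⊆ 1-1011,10-011,101-11
  m44 ⊆ -01100,1-1100
  m47 ⊆ -01111,101-11
  m52 ⊆ 11-1-0 [E]
  m54 ⊆ -1-110,11-1-0
  m58 ⊆ -11-10,-1101-
  m59 ⊆ -1101-,1-1011
  m60 ⊆ 1-1100,11-1-0
E = {-1101-, 00-111, 0100-0, 10-011, 11-1-0}
Petrick residual → -01100, -01111, -1-110, 0011-1
Cover = b'cde'f' + b'cdef + bdef' + bcd'e + a'b'def + a'b'cdf + a'bc'd'f' + ab'd'ef + abdf'  |cover|=9

9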